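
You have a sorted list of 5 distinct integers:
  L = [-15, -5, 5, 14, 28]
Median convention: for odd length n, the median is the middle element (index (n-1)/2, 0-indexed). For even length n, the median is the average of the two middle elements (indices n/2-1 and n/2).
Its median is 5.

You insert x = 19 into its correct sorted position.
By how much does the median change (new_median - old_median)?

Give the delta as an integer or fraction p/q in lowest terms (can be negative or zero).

Old median = 5
After inserting x = 19: new sorted = [-15, -5, 5, 14, 19, 28]
New median = 19/2
Delta = 19/2 - 5 = 9/2

Answer: 9/2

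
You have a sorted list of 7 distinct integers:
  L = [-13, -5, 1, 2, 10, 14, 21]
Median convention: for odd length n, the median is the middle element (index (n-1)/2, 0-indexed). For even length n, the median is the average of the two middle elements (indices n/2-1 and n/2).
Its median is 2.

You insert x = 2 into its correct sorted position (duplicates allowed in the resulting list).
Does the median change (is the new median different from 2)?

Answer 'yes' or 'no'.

Answer: no

Derivation:
Old median = 2
Insert x = 2
New median = 2
Changed? no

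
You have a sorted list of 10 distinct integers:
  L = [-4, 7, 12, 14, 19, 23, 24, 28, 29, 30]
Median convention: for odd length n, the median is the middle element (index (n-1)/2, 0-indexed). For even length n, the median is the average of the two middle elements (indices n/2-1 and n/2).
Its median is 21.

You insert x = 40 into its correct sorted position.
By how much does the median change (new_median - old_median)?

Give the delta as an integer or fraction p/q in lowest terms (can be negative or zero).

Answer: 2

Derivation:
Old median = 21
After inserting x = 40: new sorted = [-4, 7, 12, 14, 19, 23, 24, 28, 29, 30, 40]
New median = 23
Delta = 23 - 21 = 2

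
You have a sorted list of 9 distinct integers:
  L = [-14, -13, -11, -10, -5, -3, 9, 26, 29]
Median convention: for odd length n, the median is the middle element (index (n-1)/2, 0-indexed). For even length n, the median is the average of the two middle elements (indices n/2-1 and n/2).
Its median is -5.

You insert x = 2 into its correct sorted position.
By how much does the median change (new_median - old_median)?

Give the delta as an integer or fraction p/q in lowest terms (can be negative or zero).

Old median = -5
After inserting x = 2: new sorted = [-14, -13, -11, -10, -5, -3, 2, 9, 26, 29]
New median = -4
Delta = -4 - -5 = 1

Answer: 1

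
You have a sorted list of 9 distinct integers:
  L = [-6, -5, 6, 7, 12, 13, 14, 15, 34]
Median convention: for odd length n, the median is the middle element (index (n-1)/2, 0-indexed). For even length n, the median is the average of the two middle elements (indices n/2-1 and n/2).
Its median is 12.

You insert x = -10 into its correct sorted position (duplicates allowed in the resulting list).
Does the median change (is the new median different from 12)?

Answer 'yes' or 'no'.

Answer: yes

Derivation:
Old median = 12
Insert x = -10
New median = 19/2
Changed? yes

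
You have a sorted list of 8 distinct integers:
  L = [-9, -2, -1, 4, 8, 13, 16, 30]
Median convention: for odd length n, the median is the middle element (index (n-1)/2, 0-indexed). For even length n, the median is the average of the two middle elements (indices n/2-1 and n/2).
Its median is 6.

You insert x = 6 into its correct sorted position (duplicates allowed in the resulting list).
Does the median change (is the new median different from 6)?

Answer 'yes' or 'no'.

Answer: no

Derivation:
Old median = 6
Insert x = 6
New median = 6
Changed? no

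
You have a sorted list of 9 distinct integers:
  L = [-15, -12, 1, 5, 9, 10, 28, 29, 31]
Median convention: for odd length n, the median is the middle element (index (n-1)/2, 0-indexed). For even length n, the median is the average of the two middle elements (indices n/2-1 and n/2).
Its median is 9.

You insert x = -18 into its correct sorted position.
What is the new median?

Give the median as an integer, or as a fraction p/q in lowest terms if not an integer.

Old list (sorted, length 9): [-15, -12, 1, 5, 9, 10, 28, 29, 31]
Old median = 9
Insert x = -18
Old length odd (9). Middle was index 4 = 9.
New length even (10). New median = avg of two middle elements.
x = -18: 0 elements are < x, 9 elements are > x.
New sorted list: [-18, -15, -12, 1, 5, 9, 10, 28, 29, 31]
New median = 7

Answer: 7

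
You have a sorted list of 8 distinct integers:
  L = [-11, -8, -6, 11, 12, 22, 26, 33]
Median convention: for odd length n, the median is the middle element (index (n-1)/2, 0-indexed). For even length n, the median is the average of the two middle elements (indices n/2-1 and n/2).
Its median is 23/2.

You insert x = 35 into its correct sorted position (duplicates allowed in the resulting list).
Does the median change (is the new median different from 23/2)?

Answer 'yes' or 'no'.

Answer: yes

Derivation:
Old median = 23/2
Insert x = 35
New median = 12
Changed? yes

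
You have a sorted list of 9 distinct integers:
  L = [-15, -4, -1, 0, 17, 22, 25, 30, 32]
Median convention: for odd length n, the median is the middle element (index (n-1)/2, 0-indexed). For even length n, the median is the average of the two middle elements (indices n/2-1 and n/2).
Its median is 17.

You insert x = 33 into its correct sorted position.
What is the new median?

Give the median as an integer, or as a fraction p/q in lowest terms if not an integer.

Answer: 39/2

Derivation:
Old list (sorted, length 9): [-15, -4, -1, 0, 17, 22, 25, 30, 32]
Old median = 17
Insert x = 33
Old length odd (9). Middle was index 4 = 17.
New length even (10). New median = avg of two middle elements.
x = 33: 9 elements are < x, 0 elements are > x.
New sorted list: [-15, -4, -1, 0, 17, 22, 25, 30, 32, 33]
New median = 39/2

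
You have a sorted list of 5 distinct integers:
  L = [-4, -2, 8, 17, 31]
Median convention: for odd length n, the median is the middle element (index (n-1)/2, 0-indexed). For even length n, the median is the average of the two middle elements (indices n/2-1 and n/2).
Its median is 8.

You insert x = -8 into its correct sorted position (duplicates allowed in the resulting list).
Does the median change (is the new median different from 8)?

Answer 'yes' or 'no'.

Old median = 8
Insert x = -8
New median = 3
Changed? yes

Answer: yes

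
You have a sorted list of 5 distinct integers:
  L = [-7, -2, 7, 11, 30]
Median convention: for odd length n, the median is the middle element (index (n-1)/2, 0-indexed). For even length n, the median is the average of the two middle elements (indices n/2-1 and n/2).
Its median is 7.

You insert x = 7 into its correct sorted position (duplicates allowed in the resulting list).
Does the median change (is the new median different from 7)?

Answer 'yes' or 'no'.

Answer: no

Derivation:
Old median = 7
Insert x = 7
New median = 7
Changed? no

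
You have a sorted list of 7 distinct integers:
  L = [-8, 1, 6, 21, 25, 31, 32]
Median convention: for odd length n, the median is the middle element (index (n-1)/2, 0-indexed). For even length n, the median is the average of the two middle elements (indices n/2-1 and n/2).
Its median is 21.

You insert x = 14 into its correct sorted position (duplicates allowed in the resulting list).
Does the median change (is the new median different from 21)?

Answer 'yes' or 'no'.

Answer: yes

Derivation:
Old median = 21
Insert x = 14
New median = 35/2
Changed? yes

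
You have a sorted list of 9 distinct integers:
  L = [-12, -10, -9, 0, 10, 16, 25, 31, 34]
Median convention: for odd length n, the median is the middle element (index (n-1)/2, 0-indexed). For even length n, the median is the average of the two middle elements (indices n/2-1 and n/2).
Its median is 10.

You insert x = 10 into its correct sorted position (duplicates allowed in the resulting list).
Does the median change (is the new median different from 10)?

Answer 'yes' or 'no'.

Answer: no

Derivation:
Old median = 10
Insert x = 10
New median = 10
Changed? no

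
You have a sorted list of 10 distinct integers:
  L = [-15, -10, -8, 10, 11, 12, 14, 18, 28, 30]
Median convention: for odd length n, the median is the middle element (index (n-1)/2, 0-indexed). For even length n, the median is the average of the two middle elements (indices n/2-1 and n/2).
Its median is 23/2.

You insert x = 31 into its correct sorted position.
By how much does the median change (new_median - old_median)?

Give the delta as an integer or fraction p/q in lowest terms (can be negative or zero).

Old median = 23/2
After inserting x = 31: new sorted = [-15, -10, -8, 10, 11, 12, 14, 18, 28, 30, 31]
New median = 12
Delta = 12 - 23/2 = 1/2

Answer: 1/2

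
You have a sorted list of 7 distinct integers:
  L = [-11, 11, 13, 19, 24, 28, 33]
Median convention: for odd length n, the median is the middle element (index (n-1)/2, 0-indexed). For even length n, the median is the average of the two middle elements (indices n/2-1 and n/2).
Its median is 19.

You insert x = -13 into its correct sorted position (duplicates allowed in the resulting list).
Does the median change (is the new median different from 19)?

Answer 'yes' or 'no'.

Old median = 19
Insert x = -13
New median = 16
Changed? yes

Answer: yes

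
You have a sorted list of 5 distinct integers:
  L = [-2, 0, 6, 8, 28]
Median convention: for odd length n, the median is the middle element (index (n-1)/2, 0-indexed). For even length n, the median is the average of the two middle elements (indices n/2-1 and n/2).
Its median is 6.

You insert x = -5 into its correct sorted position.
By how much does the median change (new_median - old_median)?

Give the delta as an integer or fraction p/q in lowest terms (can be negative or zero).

Old median = 6
After inserting x = -5: new sorted = [-5, -2, 0, 6, 8, 28]
New median = 3
Delta = 3 - 6 = -3

Answer: -3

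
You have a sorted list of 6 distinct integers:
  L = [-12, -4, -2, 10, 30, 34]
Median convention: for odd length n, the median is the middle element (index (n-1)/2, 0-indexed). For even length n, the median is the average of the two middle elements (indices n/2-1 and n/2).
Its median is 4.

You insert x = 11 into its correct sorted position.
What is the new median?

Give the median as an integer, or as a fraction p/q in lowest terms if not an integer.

Old list (sorted, length 6): [-12, -4, -2, 10, 30, 34]
Old median = 4
Insert x = 11
Old length even (6). Middle pair: indices 2,3 = -2,10.
New length odd (7). New median = single middle element.
x = 11: 4 elements are < x, 2 elements are > x.
New sorted list: [-12, -4, -2, 10, 11, 30, 34]
New median = 10

Answer: 10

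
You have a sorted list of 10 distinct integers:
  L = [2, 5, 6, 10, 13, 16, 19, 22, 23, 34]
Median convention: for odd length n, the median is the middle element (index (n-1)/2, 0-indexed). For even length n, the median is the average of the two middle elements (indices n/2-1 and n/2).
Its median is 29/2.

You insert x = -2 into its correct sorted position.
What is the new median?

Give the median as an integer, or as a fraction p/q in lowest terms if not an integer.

Answer: 13

Derivation:
Old list (sorted, length 10): [2, 5, 6, 10, 13, 16, 19, 22, 23, 34]
Old median = 29/2
Insert x = -2
Old length even (10). Middle pair: indices 4,5 = 13,16.
New length odd (11). New median = single middle element.
x = -2: 0 elements are < x, 10 elements are > x.
New sorted list: [-2, 2, 5, 6, 10, 13, 16, 19, 22, 23, 34]
New median = 13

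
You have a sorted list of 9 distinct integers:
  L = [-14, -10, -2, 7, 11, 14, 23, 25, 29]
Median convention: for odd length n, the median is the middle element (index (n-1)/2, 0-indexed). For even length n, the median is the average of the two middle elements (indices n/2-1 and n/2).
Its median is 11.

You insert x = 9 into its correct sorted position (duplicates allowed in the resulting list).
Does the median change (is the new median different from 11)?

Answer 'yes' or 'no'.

Answer: yes

Derivation:
Old median = 11
Insert x = 9
New median = 10
Changed? yes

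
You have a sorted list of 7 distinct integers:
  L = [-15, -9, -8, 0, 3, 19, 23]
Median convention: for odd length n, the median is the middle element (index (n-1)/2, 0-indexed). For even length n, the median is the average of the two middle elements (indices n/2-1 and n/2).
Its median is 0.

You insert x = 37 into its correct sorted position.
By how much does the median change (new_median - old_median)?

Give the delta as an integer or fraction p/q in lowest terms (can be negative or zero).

Answer: 3/2

Derivation:
Old median = 0
After inserting x = 37: new sorted = [-15, -9, -8, 0, 3, 19, 23, 37]
New median = 3/2
Delta = 3/2 - 0 = 3/2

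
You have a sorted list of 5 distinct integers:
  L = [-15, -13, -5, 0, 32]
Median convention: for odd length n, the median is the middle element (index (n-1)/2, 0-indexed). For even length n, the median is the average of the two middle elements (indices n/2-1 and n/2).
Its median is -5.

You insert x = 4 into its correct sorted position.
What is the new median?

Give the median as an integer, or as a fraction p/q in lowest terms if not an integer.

Old list (sorted, length 5): [-15, -13, -5, 0, 32]
Old median = -5
Insert x = 4
Old length odd (5). Middle was index 2 = -5.
New length even (6). New median = avg of two middle elements.
x = 4: 4 elements are < x, 1 elements are > x.
New sorted list: [-15, -13, -5, 0, 4, 32]
New median = -5/2

Answer: -5/2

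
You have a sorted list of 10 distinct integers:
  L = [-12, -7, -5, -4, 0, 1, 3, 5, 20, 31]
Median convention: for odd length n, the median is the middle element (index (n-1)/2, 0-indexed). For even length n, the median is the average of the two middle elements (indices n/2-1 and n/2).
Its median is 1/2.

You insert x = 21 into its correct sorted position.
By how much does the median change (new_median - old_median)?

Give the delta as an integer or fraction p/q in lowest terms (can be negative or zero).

Old median = 1/2
After inserting x = 21: new sorted = [-12, -7, -5, -4, 0, 1, 3, 5, 20, 21, 31]
New median = 1
Delta = 1 - 1/2 = 1/2

Answer: 1/2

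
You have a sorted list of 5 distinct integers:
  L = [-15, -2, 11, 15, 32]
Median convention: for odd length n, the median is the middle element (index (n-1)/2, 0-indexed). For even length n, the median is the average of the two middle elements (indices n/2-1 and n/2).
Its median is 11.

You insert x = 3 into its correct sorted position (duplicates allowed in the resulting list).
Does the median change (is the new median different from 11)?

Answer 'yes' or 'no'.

Answer: yes

Derivation:
Old median = 11
Insert x = 3
New median = 7
Changed? yes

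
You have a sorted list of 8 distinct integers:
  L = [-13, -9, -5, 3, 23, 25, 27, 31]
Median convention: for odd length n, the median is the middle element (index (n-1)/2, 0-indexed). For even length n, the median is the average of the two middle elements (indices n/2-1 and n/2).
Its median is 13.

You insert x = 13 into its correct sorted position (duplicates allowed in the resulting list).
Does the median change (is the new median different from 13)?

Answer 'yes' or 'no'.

Answer: no

Derivation:
Old median = 13
Insert x = 13
New median = 13
Changed? no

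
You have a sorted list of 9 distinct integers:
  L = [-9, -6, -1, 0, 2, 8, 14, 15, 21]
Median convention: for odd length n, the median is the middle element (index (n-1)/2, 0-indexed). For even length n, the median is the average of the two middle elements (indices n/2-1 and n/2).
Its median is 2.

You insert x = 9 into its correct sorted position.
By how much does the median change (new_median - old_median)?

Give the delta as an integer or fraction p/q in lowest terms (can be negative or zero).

Old median = 2
After inserting x = 9: new sorted = [-9, -6, -1, 0, 2, 8, 9, 14, 15, 21]
New median = 5
Delta = 5 - 2 = 3

Answer: 3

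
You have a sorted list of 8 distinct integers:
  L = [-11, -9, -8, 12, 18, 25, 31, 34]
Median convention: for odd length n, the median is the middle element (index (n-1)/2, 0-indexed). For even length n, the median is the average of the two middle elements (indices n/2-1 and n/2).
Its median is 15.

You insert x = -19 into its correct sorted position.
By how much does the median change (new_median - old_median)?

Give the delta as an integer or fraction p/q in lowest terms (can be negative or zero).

Answer: -3

Derivation:
Old median = 15
After inserting x = -19: new sorted = [-19, -11, -9, -8, 12, 18, 25, 31, 34]
New median = 12
Delta = 12 - 15 = -3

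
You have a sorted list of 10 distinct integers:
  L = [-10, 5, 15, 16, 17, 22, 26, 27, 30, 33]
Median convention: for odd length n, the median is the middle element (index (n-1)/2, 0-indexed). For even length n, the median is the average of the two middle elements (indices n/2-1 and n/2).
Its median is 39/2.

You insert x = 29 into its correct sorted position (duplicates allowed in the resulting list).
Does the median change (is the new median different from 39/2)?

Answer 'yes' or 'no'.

Answer: yes

Derivation:
Old median = 39/2
Insert x = 29
New median = 22
Changed? yes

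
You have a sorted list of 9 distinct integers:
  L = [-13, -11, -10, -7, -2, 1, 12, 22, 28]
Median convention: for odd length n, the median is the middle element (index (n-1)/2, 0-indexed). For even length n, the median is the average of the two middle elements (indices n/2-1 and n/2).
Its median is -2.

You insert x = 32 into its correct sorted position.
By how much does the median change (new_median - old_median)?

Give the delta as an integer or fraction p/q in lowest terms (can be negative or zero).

Answer: 3/2

Derivation:
Old median = -2
After inserting x = 32: new sorted = [-13, -11, -10, -7, -2, 1, 12, 22, 28, 32]
New median = -1/2
Delta = -1/2 - -2 = 3/2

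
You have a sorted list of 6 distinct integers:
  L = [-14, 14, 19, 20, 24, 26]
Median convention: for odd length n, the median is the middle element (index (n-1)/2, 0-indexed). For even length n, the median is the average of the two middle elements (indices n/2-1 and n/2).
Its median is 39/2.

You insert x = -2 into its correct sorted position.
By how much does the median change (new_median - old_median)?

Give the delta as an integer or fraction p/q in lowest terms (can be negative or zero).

Answer: -1/2

Derivation:
Old median = 39/2
After inserting x = -2: new sorted = [-14, -2, 14, 19, 20, 24, 26]
New median = 19
Delta = 19 - 39/2 = -1/2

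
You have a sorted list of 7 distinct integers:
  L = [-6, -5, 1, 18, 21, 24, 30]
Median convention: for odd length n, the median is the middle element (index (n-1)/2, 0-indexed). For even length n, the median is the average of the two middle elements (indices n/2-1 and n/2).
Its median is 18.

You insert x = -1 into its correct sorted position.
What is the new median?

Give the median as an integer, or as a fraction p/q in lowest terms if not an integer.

Old list (sorted, length 7): [-6, -5, 1, 18, 21, 24, 30]
Old median = 18
Insert x = -1
Old length odd (7). Middle was index 3 = 18.
New length even (8). New median = avg of two middle elements.
x = -1: 2 elements are < x, 5 elements are > x.
New sorted list: [-6, -5, -1, 1, 18, 21, 24, 30]
New median = 19/2

Answer: 19/2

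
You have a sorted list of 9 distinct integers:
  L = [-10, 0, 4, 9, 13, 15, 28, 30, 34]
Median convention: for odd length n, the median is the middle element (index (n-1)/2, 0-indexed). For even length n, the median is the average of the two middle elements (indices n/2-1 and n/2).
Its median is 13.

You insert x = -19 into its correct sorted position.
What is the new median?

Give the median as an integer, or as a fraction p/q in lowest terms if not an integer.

Old list (sorted, length 9): [-10, 0, 4, 9, 13, 15, 28, 30, 34]
Old median = 13
Insert x = -19
Old length odd (9). Middle was index 4 = 13.
New length even (10). New median = avg of two middle elements.
x = -19: 0 elements are < x, 9 elements are > x.
New sorted list: [-19, -10, 0, 4, 9, 13, 15, 28, 30, 34]
New median = 11

Answer: 11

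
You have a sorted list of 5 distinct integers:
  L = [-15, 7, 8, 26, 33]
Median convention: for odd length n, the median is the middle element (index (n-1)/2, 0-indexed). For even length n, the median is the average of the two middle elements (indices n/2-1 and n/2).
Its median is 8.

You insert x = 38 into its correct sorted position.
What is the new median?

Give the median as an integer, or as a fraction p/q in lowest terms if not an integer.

Answer: 17

Derivation:
Old list (sorted, length 5): [-15, 7, 8, 26, 33]
Old median = 8
Insert x = 38
Old length odd (5). Middle was index 2 = 8.
New length even (6). New median = avg of two middle elements.
x = 38: 5 elements are < x, 0 elements are > x.
New sorted list: [-15, 7, 8, 26, 33, 38]
New median = 17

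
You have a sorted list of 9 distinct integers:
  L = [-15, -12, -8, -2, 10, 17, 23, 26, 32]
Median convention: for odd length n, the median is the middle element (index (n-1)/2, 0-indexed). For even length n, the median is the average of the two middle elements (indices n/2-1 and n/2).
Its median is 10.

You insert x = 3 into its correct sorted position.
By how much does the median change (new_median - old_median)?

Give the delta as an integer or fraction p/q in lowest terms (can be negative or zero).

Answer: -7/2

Derivation:
Old median = 10
After inserting x = 3: new sorted = [-15, -12, -8, -2, 3, 10, 17, 23, 26, 32]
New median = 13/2
Delta = 13/2 - 10 = -7/2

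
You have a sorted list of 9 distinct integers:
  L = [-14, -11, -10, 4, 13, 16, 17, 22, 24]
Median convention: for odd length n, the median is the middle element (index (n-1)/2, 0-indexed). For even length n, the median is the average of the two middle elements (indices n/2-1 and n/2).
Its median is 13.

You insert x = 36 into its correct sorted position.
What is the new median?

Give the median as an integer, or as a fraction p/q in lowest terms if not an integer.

Answer: 29/2

Derivation:
Old list (sorted, length 9): [-14, -11, -10, 4, 13, 16, 17, 22, 24]
Old median = 13
Insert x = 36
Old length odd (9). Middle was index 4 = 13.
New length even (10). New median = avg of two middle elements.
x = 36: 9 elements are < x, 0 elements are > x.
New sorted list: [-14, -11, -10, 4, 13, 16, 17, 22, 24, 36]
New median = 29/2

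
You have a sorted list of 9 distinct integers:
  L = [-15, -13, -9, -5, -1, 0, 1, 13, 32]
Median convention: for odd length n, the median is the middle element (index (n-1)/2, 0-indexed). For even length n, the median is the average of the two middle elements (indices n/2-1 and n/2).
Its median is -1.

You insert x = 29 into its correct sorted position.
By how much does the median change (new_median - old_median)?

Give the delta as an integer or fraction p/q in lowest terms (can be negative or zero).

Old median = -1
After inserting x = 29: new sorted = [-15, -13, -9, -5, -1, 0, 1, 13, 29, 32]
New median = -1/2
Delta = -1/2 - -1 = 1/2

Answer: 1/2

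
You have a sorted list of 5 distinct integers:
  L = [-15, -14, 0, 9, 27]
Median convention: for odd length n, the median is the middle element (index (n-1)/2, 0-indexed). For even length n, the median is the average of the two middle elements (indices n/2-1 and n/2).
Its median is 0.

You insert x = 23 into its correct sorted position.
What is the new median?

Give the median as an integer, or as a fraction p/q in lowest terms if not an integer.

Answer: 9/2

Derivation:
Old list (sorted, length 5): [-15, -14, 0, 9, 27]
Old median = 0
Insert x = 23
Old length odd (5). Middle was index 2 = 0.
New length even (6). New median = avg of two middle elements.
x = 23: 4 elements are < x, 1 elements are > x.
New sorted list: [-15, -14, 0, 9, 23, 27]
New median = 9/2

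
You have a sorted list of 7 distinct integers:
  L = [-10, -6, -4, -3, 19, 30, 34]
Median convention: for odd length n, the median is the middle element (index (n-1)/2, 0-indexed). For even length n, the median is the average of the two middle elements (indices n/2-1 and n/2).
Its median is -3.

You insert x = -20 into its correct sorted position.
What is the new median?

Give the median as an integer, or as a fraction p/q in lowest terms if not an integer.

Answer: -7/2

Derivation:
Old list (sorted, length 7): [-10, -6, -4, -3, 19, 30, 34]
Old median = -3
Insert x = -20
Old length odd (7). Middle was index 3 = -3.
New length even (8). New median = avg of two middle elements.
x = -20: 0 elements are < x, 7 elements are > x.
New sorted list: [-20, -10, -6, -4, -3, 19, 30, 34]
New median = -7/2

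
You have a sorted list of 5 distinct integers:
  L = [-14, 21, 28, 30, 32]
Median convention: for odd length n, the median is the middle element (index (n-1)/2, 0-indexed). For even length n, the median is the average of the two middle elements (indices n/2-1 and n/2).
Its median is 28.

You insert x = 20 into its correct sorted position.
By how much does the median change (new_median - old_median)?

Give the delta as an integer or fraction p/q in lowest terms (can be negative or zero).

Old median = 28
After inserting x = 20: new sorted = [-14, 20, 21, 28, 30, 32]
New median = 49/2
Delta = 49/2 - 28 = -7/2

Answer: -7/2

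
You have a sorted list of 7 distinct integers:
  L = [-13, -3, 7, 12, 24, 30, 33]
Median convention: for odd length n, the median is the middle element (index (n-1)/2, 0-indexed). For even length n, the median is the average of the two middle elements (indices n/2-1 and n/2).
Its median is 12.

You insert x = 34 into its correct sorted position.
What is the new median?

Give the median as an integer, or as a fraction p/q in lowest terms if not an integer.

Answer: 18

Derivation:
Old list (sorted, length 7): [-13, -3, 7, 12, 24, 30, 33]
Old median = 12
Insert x = 34
Old length odd (7). Middle was index 3 = 12.
New length even (8). New median = avg of two middle elements.
x = 34: 7 elements are < x, 0 elements are > x.
New sorted list: [-13, -3, 7, 12, 24, 30, 33, 34]
New median = 18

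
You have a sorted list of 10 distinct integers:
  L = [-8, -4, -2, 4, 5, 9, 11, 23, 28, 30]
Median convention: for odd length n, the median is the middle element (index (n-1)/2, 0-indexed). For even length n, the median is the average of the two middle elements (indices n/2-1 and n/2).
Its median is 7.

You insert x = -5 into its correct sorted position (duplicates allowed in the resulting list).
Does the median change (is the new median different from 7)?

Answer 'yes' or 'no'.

Old median = 7
Insert x = -5
New median = 5
Changed? yes

Answer: yes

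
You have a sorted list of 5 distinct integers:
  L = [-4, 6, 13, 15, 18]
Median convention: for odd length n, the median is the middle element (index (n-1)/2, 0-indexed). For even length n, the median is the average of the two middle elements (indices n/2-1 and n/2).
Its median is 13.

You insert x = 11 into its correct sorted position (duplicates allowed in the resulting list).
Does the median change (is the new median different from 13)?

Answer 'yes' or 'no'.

Old median = 13
Insert x = 11
New median = 12
Changed? yes

Answer: yes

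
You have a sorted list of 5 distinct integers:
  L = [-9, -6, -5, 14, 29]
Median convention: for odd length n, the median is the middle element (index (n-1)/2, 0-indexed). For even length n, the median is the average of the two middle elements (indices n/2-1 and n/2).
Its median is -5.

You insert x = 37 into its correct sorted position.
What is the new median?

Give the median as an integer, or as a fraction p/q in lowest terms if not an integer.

Old list (sorted, length 5): [-9, -6, -5, 14, 29]
Old median = -5
Insert x = 37
Old length odd (5). Middle was index 2 = -5.
New length even (6). New median = avg of two middle elements.
x = 37: 5 elements are < x, 0 elements are > x.
New sorted list: [-9, -6, -5, 14, 29, 37]
New median = 9/2

Answer: 9/2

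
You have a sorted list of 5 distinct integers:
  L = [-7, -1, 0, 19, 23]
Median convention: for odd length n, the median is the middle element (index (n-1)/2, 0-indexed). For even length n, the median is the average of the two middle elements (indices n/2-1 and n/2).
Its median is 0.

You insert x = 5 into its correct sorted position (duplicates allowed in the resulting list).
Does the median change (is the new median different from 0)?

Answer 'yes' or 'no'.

Answer: yes

Derivation:
Old median = 0
Insert x = 5
New median = 5/2
Changed? yes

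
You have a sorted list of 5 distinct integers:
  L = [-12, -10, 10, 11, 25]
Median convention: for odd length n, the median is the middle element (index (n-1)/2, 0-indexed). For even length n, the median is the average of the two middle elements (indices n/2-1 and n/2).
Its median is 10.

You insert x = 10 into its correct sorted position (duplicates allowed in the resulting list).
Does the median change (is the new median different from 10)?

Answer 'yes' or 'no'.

Answer: no

Derivation:
Old median = 10
Insert x = 10
New median = 10
Changed? no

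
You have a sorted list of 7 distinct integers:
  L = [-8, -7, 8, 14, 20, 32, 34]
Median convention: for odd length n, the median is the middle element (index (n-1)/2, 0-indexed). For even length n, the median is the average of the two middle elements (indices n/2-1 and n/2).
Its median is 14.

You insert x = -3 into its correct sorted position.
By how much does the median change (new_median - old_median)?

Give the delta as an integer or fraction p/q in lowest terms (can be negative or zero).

Answer: -3

Derivation:
Old median = 14
After inserting x = -3: new sorted = [-8, -7, -3, 8, 14, 20, 32, 34]
New median = 11
Delta = 11 - 14 = -3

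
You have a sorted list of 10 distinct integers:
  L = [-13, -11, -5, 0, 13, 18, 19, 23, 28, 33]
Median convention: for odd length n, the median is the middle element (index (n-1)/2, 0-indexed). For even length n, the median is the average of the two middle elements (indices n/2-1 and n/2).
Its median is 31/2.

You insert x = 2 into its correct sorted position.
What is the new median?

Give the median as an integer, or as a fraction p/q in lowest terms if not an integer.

Old list (sorted, length 10): [-13, -11, -5, 0, 13, 18, 19, 23, 28, 33]
Old median = 31/2
Insert x = 2
Old length even (10). Middle pair: indices 4,5 = 13,18.
New length odd (11). New median = single middle element.
x = 2: 4 elements are < x, 6 elements are > x.
New sorted list: [-13, -11, -5, 0, 2, 13, 18, 19, 23, 28, 33]
New median = 13

Answer: 13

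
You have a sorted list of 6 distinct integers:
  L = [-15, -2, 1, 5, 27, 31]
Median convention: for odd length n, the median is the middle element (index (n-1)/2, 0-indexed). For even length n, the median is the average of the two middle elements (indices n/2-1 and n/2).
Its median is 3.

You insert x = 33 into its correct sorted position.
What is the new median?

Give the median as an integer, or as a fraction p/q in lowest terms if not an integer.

Answer: 5

Derivation:
Old list (sorted, length 6): [-15, -2, 1, 5, 27, 31]
Old median = 3
Insert x = 33
Old length even (6). Middle pair: indices 2,3 = 1,5.
New length odd (7). New median = single middle element.
x = 33: 6 elements are < x, 0 elements are > x.
New sorted list: [-15, -2, 1, 5, 27, 31, 33]
New median = 5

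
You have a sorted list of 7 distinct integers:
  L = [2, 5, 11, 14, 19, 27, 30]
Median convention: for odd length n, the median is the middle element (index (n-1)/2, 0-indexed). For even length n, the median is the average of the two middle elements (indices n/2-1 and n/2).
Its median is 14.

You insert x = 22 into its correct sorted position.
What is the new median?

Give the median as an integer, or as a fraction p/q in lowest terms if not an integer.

Answer: 33/2

Derivation:
Old list (sorted, length 7): [2, 5, 11, 14, 19, 27, 30]
Old median = 14
Insert x = 22
Old length odd (7). Middle was index 3 = 14.
New length even (8). New median = avg of two middle elements.
x = 22: 5 elements are < x, 2 elements are > x.
New sorted list: [2, 5, 11, 14, 19, 22, 27, 30]
New median = 33/2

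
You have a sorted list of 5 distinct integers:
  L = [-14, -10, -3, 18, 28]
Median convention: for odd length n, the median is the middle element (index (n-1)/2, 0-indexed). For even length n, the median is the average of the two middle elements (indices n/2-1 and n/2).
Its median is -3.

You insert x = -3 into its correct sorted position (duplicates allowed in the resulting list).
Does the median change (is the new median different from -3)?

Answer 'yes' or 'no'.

Answer: no

Derivation:
Old median = -3
Insert x = -3
New median = -3
Changed? no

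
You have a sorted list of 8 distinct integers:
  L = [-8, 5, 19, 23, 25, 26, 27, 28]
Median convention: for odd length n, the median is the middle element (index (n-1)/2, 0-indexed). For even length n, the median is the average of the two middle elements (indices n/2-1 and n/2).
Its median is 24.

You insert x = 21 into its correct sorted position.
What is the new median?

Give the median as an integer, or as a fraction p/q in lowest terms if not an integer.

Old list (sorted, length 8): [-8, 5, 19, 23, 25, 26, 27, 28]
Old median = 24
Insert x = 21
Old length even (8). Middle pair: indices 3,4 = 23,25.
New length odd (9). New median = single middle element.
x = 21: 3 elements are < x, 5 elements are > x.
New sorted list: [-8, 5, 19, 21, 23, 25, 26, 27, 28]
New median = 23

Answer: 23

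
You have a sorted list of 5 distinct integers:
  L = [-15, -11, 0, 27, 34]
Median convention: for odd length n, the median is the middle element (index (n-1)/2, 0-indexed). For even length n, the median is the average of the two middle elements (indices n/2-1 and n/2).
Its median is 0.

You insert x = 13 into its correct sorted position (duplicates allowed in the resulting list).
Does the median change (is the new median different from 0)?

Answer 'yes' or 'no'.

Answer: yes

Derivation:
Old median = 0
Insert x = 13
New median = 13/2
Changed? yes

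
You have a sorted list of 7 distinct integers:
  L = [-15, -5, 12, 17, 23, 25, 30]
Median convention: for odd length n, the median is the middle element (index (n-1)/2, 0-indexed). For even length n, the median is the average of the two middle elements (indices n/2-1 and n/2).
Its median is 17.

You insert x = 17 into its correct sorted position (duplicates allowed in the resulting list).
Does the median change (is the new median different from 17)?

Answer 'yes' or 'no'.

Answer: no

Derivation:
Old median = 17
Insert x = 17
New median = 17
Changed? no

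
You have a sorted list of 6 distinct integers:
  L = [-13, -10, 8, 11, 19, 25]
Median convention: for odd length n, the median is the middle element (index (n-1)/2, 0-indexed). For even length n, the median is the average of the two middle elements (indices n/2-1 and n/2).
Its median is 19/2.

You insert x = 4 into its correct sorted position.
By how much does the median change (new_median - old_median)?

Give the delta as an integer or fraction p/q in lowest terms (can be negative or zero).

Answer: -3/2

Derivation:
Old median = 19/2
After inserting x = 4: new sorted = [-13, -10, 4, 8, 11, 19, 25]
New median = 8
Delta = 8 - 19/2 = -3/2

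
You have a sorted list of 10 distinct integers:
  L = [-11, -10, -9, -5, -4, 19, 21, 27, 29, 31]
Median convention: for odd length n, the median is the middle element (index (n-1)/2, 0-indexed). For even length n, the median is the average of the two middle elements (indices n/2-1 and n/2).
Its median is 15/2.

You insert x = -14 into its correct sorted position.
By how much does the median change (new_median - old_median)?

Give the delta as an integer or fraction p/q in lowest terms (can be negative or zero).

Old median = 15/2
After inserting x = -14: new sorted = [-14, -11, -10, -9, -5, -4, 19, 21, 27, 29, 31]
New median = -4
Delta = -4 - 15/2 = -23/2

Answer: -23/2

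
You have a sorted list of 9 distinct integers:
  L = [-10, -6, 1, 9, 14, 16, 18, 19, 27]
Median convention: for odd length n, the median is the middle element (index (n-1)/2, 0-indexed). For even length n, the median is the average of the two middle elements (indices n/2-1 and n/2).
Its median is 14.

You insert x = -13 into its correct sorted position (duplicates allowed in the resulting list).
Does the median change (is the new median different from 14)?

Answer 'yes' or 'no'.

Old median = 14
Insert x = -13
New median = 23/2
Changed? yes

Answer: yes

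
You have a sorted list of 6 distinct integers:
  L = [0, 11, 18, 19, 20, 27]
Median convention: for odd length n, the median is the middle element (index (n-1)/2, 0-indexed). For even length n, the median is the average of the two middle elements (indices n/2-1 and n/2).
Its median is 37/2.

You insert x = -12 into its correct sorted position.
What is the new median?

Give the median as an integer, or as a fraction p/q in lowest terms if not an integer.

Old list (sorted, length 6): [0, 11, 18, 19, 20, 27]
Old median = 37/2
Insert x = -12
Old length even (6). Middle pair: indices 2,3 = 18,19.
New length odd (7). New median = single middle element.
x = -12: 0 elements are < x, 6 elements are > x.
New sorted list: [-12, 0, 11, 18, 19, 20, 27]
New median = 18

Answer: 18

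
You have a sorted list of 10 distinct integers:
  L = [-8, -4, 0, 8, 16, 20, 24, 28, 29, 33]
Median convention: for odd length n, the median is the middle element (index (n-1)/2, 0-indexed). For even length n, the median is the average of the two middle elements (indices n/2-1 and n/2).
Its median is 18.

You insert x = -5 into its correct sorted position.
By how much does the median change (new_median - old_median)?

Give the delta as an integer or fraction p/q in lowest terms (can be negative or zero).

Answer: -2

Derivation:
Old median = 18
After inserting x = -5: new sorted = [-8, -5, -4, 0, 8, 16, 20, 24, 28, 29, 33]
New median = 16
Delta = 16 - 18 = -2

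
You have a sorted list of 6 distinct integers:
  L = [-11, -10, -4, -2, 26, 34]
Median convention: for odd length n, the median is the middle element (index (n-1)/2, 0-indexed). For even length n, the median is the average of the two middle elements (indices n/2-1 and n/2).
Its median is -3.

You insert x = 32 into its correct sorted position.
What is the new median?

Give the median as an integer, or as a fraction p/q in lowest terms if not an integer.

Old list (sorted, length 6): [-11, -10, -4, -2, 26, 34]
Old median = -3
Insert x = 32
Old length even (6). Middle pair: indices 2,3 = -4,-2.
New length odd (7). New median = single middle element.
x = 32: 5 elements are < x, 1 elements are > x.
New sorted list: [-11, -10, -4, -2, 26, 32, 34]
New median = -2

Answer: -2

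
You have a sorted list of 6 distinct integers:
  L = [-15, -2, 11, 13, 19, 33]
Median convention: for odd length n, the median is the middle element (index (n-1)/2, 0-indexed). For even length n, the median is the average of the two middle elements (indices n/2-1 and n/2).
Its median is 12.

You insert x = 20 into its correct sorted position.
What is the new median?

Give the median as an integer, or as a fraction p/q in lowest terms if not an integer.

Answer: 13

Derivation:
Old list (sorted, length 6): [-15, -2, 11, 13, 19, 33]
Old median = 12
Insert x = 20
Old length even (6). Middle pair: indices 2,3 = 11,13.
New length odd (7). New median = single middle element.
x = 20: 5 elements are < x, 1 elements are > x.
New sorted list: [-15, -2, 11, 13, 19, 20, 33]
New median = 13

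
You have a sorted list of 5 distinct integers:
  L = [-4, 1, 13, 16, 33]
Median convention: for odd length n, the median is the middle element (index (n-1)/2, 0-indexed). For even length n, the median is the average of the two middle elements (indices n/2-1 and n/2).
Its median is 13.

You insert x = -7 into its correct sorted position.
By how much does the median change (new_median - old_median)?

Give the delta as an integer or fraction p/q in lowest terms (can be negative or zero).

Old median = 13
After inserting x = -7: new sorted = [-7, -4, 1, 13, 16, 33]
New median = 7
Delta = 7 - 13 = -6

Answer: -6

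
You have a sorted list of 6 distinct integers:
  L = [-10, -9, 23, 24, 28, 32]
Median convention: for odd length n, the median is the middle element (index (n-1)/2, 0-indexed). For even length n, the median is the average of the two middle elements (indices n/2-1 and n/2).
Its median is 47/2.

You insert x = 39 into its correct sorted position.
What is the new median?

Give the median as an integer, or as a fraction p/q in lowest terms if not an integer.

Answer: 24

Derivation:
Old list (sorted, length 6): [-10, -9, 23, 24, 28, 32]
Old median = 47/2
Insert x = 39
Old length even (6). Middle pair: indices 2,3 = 23,24.
New length odd (7). New median = single middle element.
x = 39: 6 elements are < x, 0 elements are > x.
New sorted list: [-10, -9, 23, 24, 28, 32, 39]
New median = 24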